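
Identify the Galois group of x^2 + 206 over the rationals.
Gal(K/Q) = Z/2Z (cyclic of order 2)

x^2 + 206 is irreducible over Q since -206 is not a rational square. The splitting field Q(sqrt(-206)) has degree 2 over Q, and its unique nontrivial automorphism is sqrt(-206) ↦ -sqrt(-206). Hence Gal(Q(sqrt(-206))/Q) = Z/2Z.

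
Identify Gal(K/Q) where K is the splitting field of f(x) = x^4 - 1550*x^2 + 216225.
Gal(K/Q) = Z/2Z (cyclic of order 2)

f factors as (x^2 - 155)(x^2 - 1395), so the splitting field is K = Q(sqrt(155), sqrt(1395)). The squarefree part of 155 is 155 and the squarefree part of 1395 is also 155, so sqrt(155) and sqrt(1395) are both rational multiples of sqrt(155). Hence Q(sqrt(155)) = Q(sqrt(1395)) = Q(sqrt(155)), and the splitting field collapses to a single degree-2 extension with Galois group Z/2Z.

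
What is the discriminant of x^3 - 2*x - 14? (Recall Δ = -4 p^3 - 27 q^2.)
Δ = -5260

For a depressed cubic x^3 + p x + q the discriminant is Δ = -4 p^3 - 27 q^2 = -4*(-2)^3 - 27*(-14)^2 = 32 - 5292 = -5260.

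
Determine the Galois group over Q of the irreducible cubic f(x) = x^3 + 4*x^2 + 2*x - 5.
Gal(K/Q) = S_3 (symmetric group of order 6)

Compute the discriminant of x^3 + (4)*x^2 + (2)*x + (-5): Δ = -83. Since Δ is not a rational square, the Galois group is not contained in A_3; it must be the full S_3 (irreducibility of the cubic rules out anything smaller).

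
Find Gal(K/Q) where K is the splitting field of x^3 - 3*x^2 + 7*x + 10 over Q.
Gal(K/Q) = S_3 (symmetric group of order 6)

Compute the discriminant of x^3 + (-3)*x^2 + (7)*x + (10): Δ = -6331. Since Δ is not a rational square, the Galois group is not contained in A_3; it must be the full S_3 (irreducibility of the cubic rules out anything smaller).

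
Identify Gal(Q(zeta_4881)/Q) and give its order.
|Gal(Q(zeta_4881)/Q)| = phi(4881) = 3252; group ≅ (Z/4881Z)^* ≅ Z/2Z × Z/1626Z

The n-th cyclotomic polynomial Φ_4881(x) is the minimal polynomial of zeta_4881 over Q and has degree phi(4881) = 3252. So Q(zeta_4881) is a degree-3252 Galois extension with Galois group (Z/4881Z)^*. By CRT, (Z/4881Z)^* ≅ (Z/3Z)^* × (Z/1627Z)^*. Each prime-power unit group is (Z/3Z)^* ≅ Z/2Z; (Z/1627Z)^* ≅ Z/1626Z. Hence Gal(Q(zeta_4881)/Q) ≅ Z/2Z × Z/1626Z.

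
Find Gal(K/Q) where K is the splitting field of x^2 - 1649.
Gal(K/Q) = Z/2Z (cyclic of order 2)

x^2 - 1649 is irreducible over Q since 1649 is not a rational square. The splitting field Q(sqrt(1649)) has degree 2 over Q, and its unique nontrivial automorphism is sqrt(1649) ↦ -sqrt(1649). Hence Gal(Q(sqrt(1649))/Q) = Z/2Z.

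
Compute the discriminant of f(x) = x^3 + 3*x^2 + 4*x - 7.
Δ = -2191

For x^3 + a x^2 + b x + c the discriminant is Δ = 18 a b c - 4 a^3 c + a^2 b^2 - 4 b^3 - 27 c^2.
Plug a = 3, b = 4, c = -7:
  18*(3)*(4)*(-7) - 4*(3)^3*(-7) + (3)^2*(4)^2 - 4*(4)^3 - 27*(-7)^2
  = -1512 + (756) + 144 + (-256) + (-1323)
  = -2191.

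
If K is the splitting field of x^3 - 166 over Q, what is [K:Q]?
[K:Q] = 6

x^3 - 166 has one real root r = 166^(1/3) and two complex roots r*zeta_3, r*zeta_3^2 where zeta_3 = e^(2*pi*i/3). The splitting field is Q(r, zeta_3). [Q(r):Q] = 3 and [Q(zeta_3):Q] = 2 with gcd = 1, so [Q(r, zeta_3):Q] = 3 * 2 = 6.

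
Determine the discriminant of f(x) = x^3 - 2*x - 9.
Δ = -2155

For a depressed cubic x^3 + p x + q the discriminant is Δ = -4 p^3 - 27 q^2 = -4*(-2)^3 - 27*(-9)^2 = 32 - 2187 = -2155.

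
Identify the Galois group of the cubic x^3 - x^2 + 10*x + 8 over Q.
Gal(K/Q) = S_3 (symmetric group of order 6)

Compute the discriminant of x^3 + (-1)*x^2 + (10)*x + (8): Δ = -7036. Since Δ is not a rational square, the Galois group is not contained in A_3; it must be the full S_3 (irreducibility of the cubic rules out anything smaller).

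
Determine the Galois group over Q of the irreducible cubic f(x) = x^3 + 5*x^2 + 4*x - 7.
Gal(K/Q) = S_3 (symmetric group of order 6)

Compute the discriminant of x^3 + (5)*x^2 + (4)*x + (-7): Δ = -199. Since Δ is not a rational square, the Galois group is not contained in A_3; it must be the full S_3 (irreducibility of the cubic rules out anything smaller).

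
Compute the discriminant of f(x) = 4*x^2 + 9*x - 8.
Δ = 209

For a quadratic a x^2 + b x + c the discriminant is Δ = b^2 - 4ac = (9)^2 - 4*(4)*(-8) = 81 - (-128) = 209.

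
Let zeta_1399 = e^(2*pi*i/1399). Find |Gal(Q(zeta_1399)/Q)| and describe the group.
|Gal(Q(zeta_1399)/Q)| = phi(1399) = 1398; group ≅ (Z/1399Z)^* ≅ Z/1398Z

The n-th cyclotomic polynomial Φ_1399(x) is the minimal polynomial of zeta_1399 over Q and has degree phi(1399) = 1398. So Q(zeta_1399) is a degree-1398 Galois extension with Galois group (Z/1399Z)^*. (Z/1399Z)^* is cyclic since 1399 is an odd prime power (or 4). Hence Gal(Q(zeta_1399)/Q) ≅ Z/1398Z.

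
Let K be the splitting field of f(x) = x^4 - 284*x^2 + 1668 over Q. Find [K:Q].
[K:Q] = 4

f factors as (x^2 - 6)(x^2 - 278); the splitting field is K = Q(sqrt(6), sqrt(278)). Since 6, 278, and 1668 are all non-squares in Q, the three subfields Q(sqrt(6)), Q(sqrt(278)), Q(sqrt(1668)) are distinct degree-2 extensions, so [K:Q] = 4 (Klein four Galois group).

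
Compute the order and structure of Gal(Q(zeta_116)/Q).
|Gal(Q(zeta_116)/Q)| = phi(116) = 56; group ≅ (Z/116Z)^* ≅ Z/2Z × Z/28Z

The n-th cyclotomic polynomial Φ_116(x) is the minimal polynomial of zeta_116 over Q and has degree phi(116) = 56. So Q(zeta_116) is a degree-56 Galois extension with Galois group (Z/116Z)^*. By CRT, (Z/116Z)^* ≅ (Z/4Z)^* × (Z/29Z)^*. Each prime-power unit group is (Z/4Z)^* ≅ Z/2Z; (Z/29Z)^* ≅ Z/28Z. Hence Gal(Q(zeta_116)/Q) ≅ Z/2Z × Z/28Z.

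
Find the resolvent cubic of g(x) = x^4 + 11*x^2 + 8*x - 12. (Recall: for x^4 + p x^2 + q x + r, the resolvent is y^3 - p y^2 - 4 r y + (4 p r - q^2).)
h(y) = y^3 - 11*y^2 + 48*y - 592

Identify coefficients: p = 11, q = 8, r = -12.
Plug into h(y) = y^3 - p y^2 - 4 r y + (4 p r - q^2):
  h(y) = y^3 - (11) y^2 - 4*(-12) y + (4*(11)*(-12) - (8)^2)
       = y^3 + (-11) y^2 + (48) y + (-592).
Simplifying: h(y) = y^3 - 11*y^2 + 48*y - 592.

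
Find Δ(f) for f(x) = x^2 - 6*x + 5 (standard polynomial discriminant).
Δ = 16

For a quadratic a x^2 + b x + c the discriminant is Δ = b^2 - 4ac = (-6)^2 - 4*(1)*(5) = 36 - (20) = 16.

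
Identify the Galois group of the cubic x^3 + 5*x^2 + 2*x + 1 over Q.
Gal(K/Q) = S_3 (symmetric group of order 6)

Compute the discriminant of x^3 + (5)*x^2 + (2)*x + (1): Δ = -279. Since Δ is not a rational square, the Galois group is not contained in A_3; it must be the full S_3 (irreducibility of the cubic rules out anything smaller).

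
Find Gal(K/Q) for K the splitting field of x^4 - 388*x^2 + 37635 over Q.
Gal(K/Q) = V_4 (Klein four-group, Z/2Z × Z/2Z)

f factors as (x^2 - 193)(x^2 - 195), so the splitting field is K = Q(sqrt(193), sqrt(195)). The elements 193, 195, 37635 are all non-squares in Q, so sqrt(193) and sqrt(195) generate independent quadratic extensions. Thus [K:Q] = 4 and Gal(K/Q) is generated by the two order-2 automorphisms sqrt(193) ↦ -sqrt(193) and sqrt(195) ↦ -sqrt(195), giving V_4.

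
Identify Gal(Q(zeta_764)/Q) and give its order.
|Gal(Q(zeta_764)/Q)| = phi(764) = 380; group ≅ (Z/764Z)^* ≅ Z/2Z × Z/190Z

The n-th cyclotomic polynomial Φ_764(x) is the minimal polynomial of zeta_764 over Q and has degree phi(764) = 380. So Q(zeta_764) is a degree-380 Galois extension with Galois group (Z/764Z)^*. By CRT, (Z/764Z)^* ≅ (Z/4Z)^* × (Z/191Z)^*. Each prime-power unit group is (Z/4Z)^* ≅ Z/2Z; (Z/191Z)^* ≅ Z/190Z. Hence Gal(Q(zeta_764)/Q) ≅ Z/2Z × Z/190Z.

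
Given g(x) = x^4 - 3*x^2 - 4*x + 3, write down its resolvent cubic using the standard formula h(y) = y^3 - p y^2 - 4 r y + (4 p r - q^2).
h(y) = y^3 + 3*y^2 - 12*y - 52

Identify coefficients: p = -3, q = -4, r = 3.
Plug into h(y) = y^3 - p y^2 - 4 r y + (4 p r - q^2):
  h(y) = y^3 - (-3) y^2 - 4*(3) y + (4*(-3)*(3) - (-4)^2)
       = y^3 + (3) y^2 + (-12) y + (-52).
Simplifying: h(y) = y^3 + 3*y^2 - 12*y - 52.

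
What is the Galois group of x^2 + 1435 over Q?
Gal(K/Q) = Z/2Z (cyclic of order 2)

x^2 + 1435 is irreducible over Q since -1435 is not a rational square. The splitting field Q(sqrt(-1435)) has degree 2 over Q, and its unique nontrivial automorphism is sqrt(-1435) ↦ -sqrt(-1435). Hence Gal(Q(sqrt(-1435))/Q) = Z/2Z.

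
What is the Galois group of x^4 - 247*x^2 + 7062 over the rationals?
Gal(K/Q) = V_4 (Klein four-group, Z/2Z × Z/2Z)

f factors as (x^2 - 33)(x^2 - 214), so the splitting field is K = Q(sqrt(33), sqrt(214)). The elements 33, 214, 7062 are all non-squares in Q, so sqrt(33) and sqrt(214) generate independent quadratic extensions. Thus [K:Q] = 4 and Gal(K/Q) is generated by the two order-2 automorphisms sqrt(33) ↦ -sqrt(33) and sqrt(214) ↦ -sqrt(214), giving V_4.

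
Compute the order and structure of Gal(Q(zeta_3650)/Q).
|Gal(Q(zeta_3650)/Q)| = phi(3650) = 1440; group ≅ (Z/3650Z)^* ≅ Z/20Z × Z/72Z

The n-th cyclotomic polynomial Φ_3650(x) is the minimal polynomial of zeta_3650 over Q and has degree phi(3650) = 1440. So Q(zeta_3650) is a degree-1440 Galois extension with Galois group (Z/3650Z)^*. By CRT, (Z/3650Z)^* ≅ (Z/2Z)^* × (Z/25Z)^* × (Z/73Z)^*. Each prime-power unit group is (Z/2Z)^* ≅ trivial group (order 1); (Z/25Z)^* ≅ Z/20Z; (Z/73Z)^* ≅ Z/72Z. Hence Gal(Q(zeta_3650)/Q) ≅ Z/20Z × Z/72Z.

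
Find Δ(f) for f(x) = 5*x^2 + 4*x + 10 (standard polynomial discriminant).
Δ = -184

For a quadratic a x^2 + b x + c the discriminant is Δ = b^2 - 4ac = (4)^2 - 4*(5)*(10) = 16 - (200) = -184.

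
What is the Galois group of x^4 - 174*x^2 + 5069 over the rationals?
Gal(K/Q) = V_4 (Klein four-group, Z/2Z × Z/2Z)

f factors as (x^2 - 137)(x^2 - 37), so the splitting field is K = Q(sqrt(137), sqrt(37)). The elements 137, 37, 5069 are all non-squares in Q, so sqrt(137) and sqrt(37) generate independent quadratic extensions. Thus [K:Q] = 4 and Gal(K/Q) is generated by the two order-2 automorphisms sqrt(137) ↦ -sqrt(137) and sqrt(37) ↦ -sqrt(37), giving V_4.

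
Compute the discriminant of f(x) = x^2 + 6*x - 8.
Δ = 68

For a quadratic a x^2 + b x + c the discriminant is Δ = b^2 - 4ac = (6)^2 - 4*(1)*(-8) = 36 - (-32) = 68.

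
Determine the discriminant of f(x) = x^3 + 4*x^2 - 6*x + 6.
Δ = -3660

For x^3 + a x^2 + b x + c the discriminant is Δ = 18 a b c - 4 a^3 c + a^2 b^2 - 4 b^3 - 27 c^2.
Plug a = 4, b = -6, c = 6:
  18*(4)*(-6)*(6) - 4*(4)^3*(6) + (4)^2*(-6)^2 - 4*(-6)^3 - 27*(6)^2
  = -2592 + (-1536) + 576 + (864) + (-972)
  = -3660.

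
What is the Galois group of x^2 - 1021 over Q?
Gal(K/Q) = Z/2Z (cyclic of order 2)

x^2 - 1021 is irreducible over Q since 1021 is not a rational square. The splitting field Q(sqrt(1021)) has degree 2 over Q, and its unique nontrivial automorphism is sqrt(1021) ↦ -sqrt(1021). Hence Gal(Q(sqrt(1021))/Q) = Z/2Z.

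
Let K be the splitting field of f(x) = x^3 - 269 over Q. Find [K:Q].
[K:Q] = 6

x^3 - 269 has one real root r = 269^(1/3) and two complex roots r*zeta_3, r*zeta_3^2 where zeta_3 = e^(2*pi*i/3). The splitting field is Q(r, zeta_3). [Q(r):Q] = 3 and [Q(zeta_3):Q] = 2 with gcd = 1, so [Q(r, zeta_3):Q] = 3 * 2 = 6.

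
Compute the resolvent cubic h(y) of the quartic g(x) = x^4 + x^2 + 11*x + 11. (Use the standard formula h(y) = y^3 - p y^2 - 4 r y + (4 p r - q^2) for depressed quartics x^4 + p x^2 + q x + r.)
h(y) = y^3 - y^2 - 44*y - 77

Identify coefficients: p = 1, q = 11, r = 11.
Plug into h(y) = y^3 - p y^2 - 4 r y + (4 p r - q^2):
  h(y) = y^3 - (1) y^2 - 4*(11) y + (4*(1)*(11) - (11)^2)
       = y^3 + (-1) y^2 + (-44) y + (-77).
Simplifying: h(y) = y^3 - y^2 - 44*y - 77.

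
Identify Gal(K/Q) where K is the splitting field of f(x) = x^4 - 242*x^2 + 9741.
Gal(K/Q) = V_4 (Klein four-group, Z/2Z × Z/2Z)

f factors as (x^2 - 191)(x^2 - 51), so the splitting field is K = Q(sqrt(191), sqrt(51)). The elements 191, 51, 9741 are all non-squares in Q, so sqrt(191) and sqrt(51) generate independent quadratic extensions. Thus [K:Q] = 4 and Gal(K/Q) is generated by the two order-2 automorphisms sqrt(191) ↦ -sqrt(191) and sqrt(51) ↦ -sqrt(51), giving V_4.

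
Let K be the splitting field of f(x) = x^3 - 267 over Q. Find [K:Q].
[K:Q] = 6

x^3 - 267 has one real root r = 267^(1/3) and two complex roots r*zeta_3, r*zeta_3^2 where zeta_3 = e^(2*pi*i/3). The splitting field is Q(r, zeta_3). [Q(r):Q] = 3 and [Q(zeta_3):Q] = 2 with gcd = 1, so [Q(r, zeta_3):Q] = 3 * 2 = 6.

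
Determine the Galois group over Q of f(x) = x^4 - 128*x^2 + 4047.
Gal(K/Q) = V_4 (Klein four-group, Z/2Z × Z/2Z)

f factors as (x^2 - 57)(x^2 - 71), so the splitting field is K = Q(sqrt(57), sqrt(71)). The elements 57, 71, 4047 are all non-squares in Q, so sqrt(57) and sqrt(71) generate independent quadratic extensions. Thus [K:Q] = 4 and Gal(K/Q) is generated by the two order-2 automorphisms sqrt(57) ↦ -sqrt(57) and sqrt(71) ↦ -sqrt(71), giving V_4.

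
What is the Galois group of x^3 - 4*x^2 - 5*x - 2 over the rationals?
Gal(K/Q) = S_3 (symmetric group of order 6)

Compute the discriminant of x^3 + (-4)*x^2 + (-5)*x + (-2): Δ = -440. Since Δ is not a rational square, the Galois group is not contained in A_3; it must be the full S_3 (irreducibility of the cubic rules out anything smaller).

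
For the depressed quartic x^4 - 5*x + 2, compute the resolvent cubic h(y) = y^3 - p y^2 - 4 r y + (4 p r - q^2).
h(y) = y^3 - 8*y - 25

Identify coefficients: p = 0, q = -5, r = 2.
Plug into h(y) = y^3 - p y^2 - 4 r y + (4 p r - q^2):
  h(y) = y^3 - (0) y^2 - 4*(2) y + (4*(0)*(2) - (-5)^2)
       = y^3 + (0) y^2 + (-8) y + (-25).
Simplifying: h(y) = y^3 - 8*y - 25.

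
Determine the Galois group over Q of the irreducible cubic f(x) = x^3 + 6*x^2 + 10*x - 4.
Gal(K/Q) = S_3 (symmetric group of order 6)

Compute the discriminant of x^3 + (6)*x^2 + (10)*x + (-4): Δ = -1696. Since Δ is not a rational square, the Galois group is not contained in A_3; it must be the full S_3 (irreducibility of the cubic rules out anything smaller).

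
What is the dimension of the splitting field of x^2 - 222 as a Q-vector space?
[K:Q] = 2

The polynomial x^2 - 222 is irreducible over Q since 222 is not a perfect square. Its splitting field is Q(sqrt(222)), which has degree 2 over Q.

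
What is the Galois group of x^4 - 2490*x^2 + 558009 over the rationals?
Gal(K/Q) = Z/2Z (cyclic of order 2)

f factors as (x^2 - 2241)(x^2 - 249), so the splitting field is K = Q(sqrt(2241), sqrt(249)). The squarefree part of 2241 is 249 and the squarefree part of 249 is also 249, so sqrt(2241) and sqrt(249) are both rational multiples of sqrt(249). Hence Q(sqrt(2241)) = Q(sqrt(249)) = Q(sqrt(249)), and the splitting field collapses to a single degree-2 extension with Galois group Z/2Z.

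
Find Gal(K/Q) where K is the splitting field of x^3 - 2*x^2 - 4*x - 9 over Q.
Gal(K/Q) = S_3 (symmetric group of order 6)

Compute the discriminant of x^3 + (-2)*x^2 + (-4)*x + (-9): Δ = -3451. Since Δ is not a rational square, the Galois group is not contained in A_3; it must be the full S_3 (irreducibility of the cubic rules out anything smaller).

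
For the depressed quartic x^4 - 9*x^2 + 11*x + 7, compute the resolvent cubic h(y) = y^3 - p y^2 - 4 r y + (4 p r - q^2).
h(y) = y^3 + 9*y^2 - 28*y - 373

Identify coefficients: p = -9, q = 11, r = 7.
Plug into h(y) = y^3 - p y^2 - 4 r y + (4 p r - q^2):
  h(y) = y^3 - (-9) y^2 - 4*(7) y + (4*(-9)*(7) - (11)^2)
       = y^3 + (9) y^2 + (-28) y + (-373).
Simplifying: h(y) = y^3 + 9*y^2 - 28*y - 373.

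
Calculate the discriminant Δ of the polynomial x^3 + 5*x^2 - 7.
Δ = 2177

For x^3 + a x^2 + b x + c the discriminant is Δ = 18 a b c - 4 a^3 c + a^2 b^2 - 4 b^3 - 27 c^2.
Plug a = 5, b = 0, c = -7:
  18*(5)*(0)*(-7) - 4*(5)^3*(-7) + (5)^2*(0)^2 - 4*(0)^3 - 27*(-7)^2
  = 0 + (3500) + 0 + (0) + (-1323)
  = 2177.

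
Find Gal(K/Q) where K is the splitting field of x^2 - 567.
Gal(K/Q) = Z/2Z (cyclic of order 2)

x^2 - 567 is irreducible over Q since 567 is not a rational square. The splitting field Q(sqrt(567)) has degree 2 over Q, and its unique nontrivial automorphism is sqrt(567) ↦ -sqrt(567). Hence Gal(Q(sqrt(567))/Q) = Z/2Z.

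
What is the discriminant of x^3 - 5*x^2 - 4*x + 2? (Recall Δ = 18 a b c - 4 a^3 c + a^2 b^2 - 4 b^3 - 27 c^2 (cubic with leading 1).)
Δ = 2268

For x^3 + a x^2 + b x + c the discriminant is Δ = 18 a b c - 4 a^3 c + a^2 b^2 - 4 b^3 - 27 c^2.
Plug a = -5, b = -4, c = 2:
  18*(-5)*(-4)*(2) - 4*(-5)^3*(2) + (-5)^2*(-4)^2 - 4*(-4)^3 - 27*(2)^2
  = 720 + (1000) + 400 + (256) + (-108)
  = 2268.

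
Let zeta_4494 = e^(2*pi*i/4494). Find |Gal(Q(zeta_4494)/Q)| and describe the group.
|Gal(Q(zeta_4494)/Q)| = phi(4494) = 1272; group ≅ (Z/4494Z)^* ≅ Z/2Z × Z/6Z × Z/106Z

The n-th cyclotomic polynomial Φ_4494(x) is the minimal polynomial of zeta_4494 over Q and has degree phi(4494) = 1272. So Q(zeta_4494) is a degree-1272 Galois extension with Galois group (Z/4494Z)^*. By CRT, (Z/4494Z)^* ≅ (Z/2Z)^* × (Z/3Z)^* × (Z/7Z)^* × (Z/107Z)^*. Each prime-power unit group is (Z/2Z)^* ≅ trivial group (order 1); (Z/3Z)^* ≅ Z/2Z; (Z/7Z)^* ≅ Z/6Z; (Z/107Z)^* ≅ Z/106Z. Hence Gal(Q(zeta_4494)/Q) ≅ Z/2Z × Z/6Z × Z/106Z.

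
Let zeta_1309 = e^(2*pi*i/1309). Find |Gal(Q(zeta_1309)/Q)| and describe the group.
|Gal(Q(zeta_1309)/Q)| = phi(1309) = 960; group ≅ (Z/1309Z)^* ≅ Z/6Z × Z/10Z × Z/16Z

The n-th cyclotomic polynomial Φ_1309(x) is the minimal polynomial of zeta_1309 over Q and has degree phi(1309) = 960. So Q(zeta_1309) is a degree-960 Galois extension with Galois group (Z/1309Z)^*. By CRT, (Z/1309Z)^* ≅ (Z/7Z)^* × (Z/11Z)^* × (Z/17Z)^*. Each prime-power unit group is (Z/7Z)^* ≅ Z/6Z; (Z/11Z)^* ≅ Z/10Z; (Z/17Z)^* ≅ Z/16Z. Hence Gal(Q(zeta_1309)/Q) ≅ Z/6Z × Z/10Z × Z/16Z.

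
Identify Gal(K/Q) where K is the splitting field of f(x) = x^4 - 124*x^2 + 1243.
Gal(K/Q) = V_4 (Klein four-group, Z/2Z × Z/2Z)

f factors as (x^2 - 113)(x^2 - 11), so the splitting field is K = Q(sqrt(113), sqrt(11)). The elements 113, 11, 1243 are all non-squares in Q, so sqrt(113) and sqrt(11) generate independent quadratic extensions. Thus [K:Q] = 4 and Gal(K/Q) is generated by the two order-2 automorphisms sqrt(113) ↦ -sqrt(113) and sqrt(11) ↦ -sqrt(11), giving V_4.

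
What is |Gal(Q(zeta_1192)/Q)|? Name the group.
|Gal(Q(zeta_1192)/Q)| = phi(1192) = 592; group ≅ (Z/1192Z)^* ≅ Z/2Z × Z/2Z × Z/148Z

The n-th cyclotomic polynomial Φ_1192(x) is the minimal polynomial of zeta_1192 over Q and has degree phi(1192) = 592. So Q(zeta_1192) is a degree-592 Galois extension with Galois group (Z/1192Z)^*. By CRT, (Z/1192Z)^* ≅ (Z/8Z)^* × (Z/149Z)^*. Each prime-power unit group is (Z/8Z)^* ≅ Z/2Z × Z/2Z; (Z/149Z)^* ≅ Z/148Z. Hence Gal(Q(zeta_1192)/Q) ≅ Z/2Z × Z/2Z × Z/148Z.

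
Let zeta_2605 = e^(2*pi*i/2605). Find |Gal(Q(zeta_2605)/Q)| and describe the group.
|Gal(Q(zeta_2605)/Q)| = phi(2605) = 2080; group ≅ (Z/2605Z)^* ≅ Z/4Z × Z/520Z

The n-th cyclotomic polynomial Φ_2605(x) is the minimal polynomial of zeta_2605 over Q and has degree phi(2605) = 2080. So Q(zeta_2605) is a degree-2080 Galois extension with Galois group (Z/2605Z)^*. By CRT, (Z/2605Z)^* ≅ (Z/5Z)^* × (Z/521Z)^*. Each prime-power unit group is (Z/5Z)^* ≅ Z/4Z; (Z/521Z)^* ≅ Z/520Z. Hence Gal(Q(zeta_2605)/Q) ≅ Z/4Z × Z/520Z.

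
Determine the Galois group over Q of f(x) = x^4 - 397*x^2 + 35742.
Gal(K/Q) = V_4 (Klein four-group, Z/2Z × Z/2Z)

f factors as (x^2 - 138)(x^2 - 259), so the splitting field is K = Q(sqrt(138), sqrt(259)). The elements 138, 259, 35742 are all non-squares in Q, so sqrt(138) and sqrt(259) generate independent quadratic extensions. Thus [K:Q] = 4 and Gal(K/Q) is generated by the two order-2 automorphisms sqrt(138) ↦ -sqrt(138) and sqrt(259) ↦ -sqrt(259), giving V_4.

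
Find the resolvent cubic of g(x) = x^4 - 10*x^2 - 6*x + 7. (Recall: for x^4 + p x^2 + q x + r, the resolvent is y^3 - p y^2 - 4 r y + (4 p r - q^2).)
h(y) = y^3 + 10*y^2 - 28*y - 316

Identify coefficients: p = -10, q = -6, r = 7.
Plug into h(y) = y^3 - p y^2 - 4 r y + (4 p r - q^2):
  h(y) = y^3 - (-10) y^2 - 4*(7) y + (4*(-10)*(7) - (-6)^2)
       = y^3 + (10) y^2 + (-28) y + (-316).
Simplifying: h(y) = y^3 + 10*y^2 - 28*y - 316.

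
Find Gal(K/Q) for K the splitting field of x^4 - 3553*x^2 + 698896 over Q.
Gal(K/Q) = Z/2Z (cyclic of order 2)

f factors as (x^2 - 209)(x^2 - 3344), so the splitting field is K = Q(sqrt(209), sqrt(3344)). The squarefree part of 209 is 209 and the squarefree part of 3344 is also 209, so sqrt(209) and sqrt(3344) are both rational multiples of sqrt(209). Hence Q(sqrt(209)) = Q(sqrt(3344)) = Q(sqrt(209)), and the splitting field collapses to a single degree-2 extension with Galois group Z/2Z.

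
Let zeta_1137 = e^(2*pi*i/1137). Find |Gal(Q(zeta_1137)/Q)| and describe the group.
|Gal(Q(zeta_1137)/Q)| = phi(1137) = 756; group ≅ (Z/1137Z)^* ≅ Z/2Z × Z/378Z

The n-th cyclotomic polynomial Φ_1137(x) is the minimal polynomial of zeta_1137 over Q and has degree phi(1137) = 756. So Q(zeta_1137) is a degree-756 Galois extension with Galois group (Z/1137Z)^*. By CRT, (Z/1137Z)^* ≅ (Z/3Z)^* × (Z/379Z)^*. Each prime-power unit group is (Z/3Z)^* ≅ Z/2Z; (Z/379Z)^* ≅ Z/378Z. Hence Gal(Q(zeta_1137)/Q) ≅ Z/2Z × Z/378Z.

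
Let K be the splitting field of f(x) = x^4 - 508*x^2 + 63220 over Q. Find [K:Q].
[K:Q] = 4

f factors as (x^2 - 218)(x^2 - 290); the splitting field is K = Q(sqrt(218), sqrt(290)). Since 218, 290, and 63220 are all non-squares in Q, the three subfields Q(sqrt(218)), Q(sqrt(290)), Q(sqrt(63220)) are distinct degree-2 extensions, so [K:Q] = 4 (Klein four Galois group).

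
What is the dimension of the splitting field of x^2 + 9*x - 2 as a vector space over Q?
[K:Q] = 2

The discriminant of x^2 + (9)*x + (-2) is b^2 - 4c = 81 - (-8) = 89. Since 89 is not a perfect square in Q, the polynomial is irreducible over Q. Its two roots generate a degree-2 extension, so [K:Q] = 2.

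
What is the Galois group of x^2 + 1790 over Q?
Gal(K/Q) = Z/2Z (cyclic of order 2)

x^2 + 1790 is irreducible over Q since -1790 is not a rational square. The splitting field Q(sqrt(-1790)) has degree 2 over Q, and its unique nontrivial automorphism is sqrt(-1790) ↦ -sqrt(-1790). Hence Gal(Q(sqrt(-1790))/Q) = Z/2Z.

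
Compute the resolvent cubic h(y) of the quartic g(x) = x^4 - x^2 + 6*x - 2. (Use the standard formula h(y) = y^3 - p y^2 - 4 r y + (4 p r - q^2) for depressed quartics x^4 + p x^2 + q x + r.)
h(y) = y^3 + y^2 + 8*y - 28

Identify coefficients: p = -1, q = 6, r = -2.
Plug into h(y) = y^3 - p y^2 - 4 r y + (4 p r - q^2):
  h(y) = y^3 - (-1) y^2 - 4*(-2) y + (4*(-1)*(-2) - (6)^2)
       = y^3 + (1) y^2 + (8) y + (-28).
Simplifying: h(y) = y^3 + y^2 + 8*y - 28.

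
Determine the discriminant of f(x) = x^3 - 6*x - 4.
Δ = 432

For a depressed cubic x^3 + p x + q the discriminant is Δ = -4 p^3 - 27 q^2 = -4*(-6)^3 - 27*(-4)^2 = 864 - 432 = 432.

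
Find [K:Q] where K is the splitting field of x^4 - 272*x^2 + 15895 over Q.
[K:Q] = 4

f factors as (x^2 - 187)(x^2 - 85); the splitting field is K = Q(sqrt(187), sqrt(85)). Since 187, 85, and 15895 are all non-squares in Q, the three subfields Q(sqrt(187)), Q(sqrt(85)), Q(sqrt(15895)) are distinct degree-2 extensions, so [K:Q] = 4 (Klein four Galois group).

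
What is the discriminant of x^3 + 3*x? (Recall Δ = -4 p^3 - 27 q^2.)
Δ = -108

For a depressed cubic x^3 + p x + q the discriminant is Δ = -4 p^3 - 27 q^2 = -4*(3)^3 - 27*(0)^2 = -108 - 0 = -108.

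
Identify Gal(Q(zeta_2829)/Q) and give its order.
|Gal(Q(zeta_2829)/Q)| = phi(2829) = 1760; group ≅ (Z/2829Z)^* ≅ Z/2Z × Z/22Z × Z/40Z

The n-th cyclotomic polynomial Φ_2829(x) is the minimal polynomial of zeta_2829 over Q and has degree phi(2829) = 1760. So Q(zeta_2829) is a degree-1760 Galois extension with Galois group (Z/2829Z)^*. By CRT, (Z/2829Z)^* ≅ (Z/3Z)^* × (Z/23Z)^* × (Z/41Z)^*. Each prime-power unit group is (Z/3Z)^* ≅ Z/2Z; (Z/23Z)^* ≅ Z/22Z; (Z/41Z)^* ≅ Z/40Z. Hence Gal(Q(zeta_2829)/Q) ≅ Z/2Z × Z/22Z × Z/40Z.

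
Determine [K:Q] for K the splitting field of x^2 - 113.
[K:Q] = 2

The polynomial x^2 - 113 is irreducible over Q since 113 is not a perfect square. Its splitting field is Q(sqrt(113)), which has degree 2 over Q.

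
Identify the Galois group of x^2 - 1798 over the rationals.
Gal(K/Q) = Z/2Z (cyclic of order 2)

x^2 - 1798 is irreducible over Q since 1798 is not a rational square. The splitting field Q(sqrt(1798)) has degree 2 over Q, and its unique nontrivial automorphism is sqrt(1798) ↦ -sqrt(1798). Hence Gal(Q(sqrt(1798))/Q) = Z/2Z.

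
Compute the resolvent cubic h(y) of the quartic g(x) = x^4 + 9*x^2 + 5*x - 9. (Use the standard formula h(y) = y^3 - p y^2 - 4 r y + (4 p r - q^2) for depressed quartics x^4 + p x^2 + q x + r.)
h(y) = y^3 - 9*y^2 + 36*y - 349

Identify coefficients: p = 9, q = 5, r = -9.
Plug into h(y) = y^3 - p y^2 - 4 r y + (4 p r - q^2):
  h(y) = y^3 - (9) y^2 - 4*(-9) y + (4*(9)*(-9) - (5)^2)
       = y^3 + (-9) y^2 + (36) y + (-349).
Simplifying: h(y) = y^3 - 9*y^2 + 36*y - 349.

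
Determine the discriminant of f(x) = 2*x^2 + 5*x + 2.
Δ = 9

For a quadratic a x^2 + b x + c the discriminant is Δ = b^2 - 4ac = (5)^2 - 4*(2)*(2) = 25 - (16) = 9.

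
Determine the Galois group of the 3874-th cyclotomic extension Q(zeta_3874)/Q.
|Gal(Q(zeta_3874)/Q)| = phi(3874) = 1776; group ≅ (Z/3874Z)^* ≅ Z/12Z × Z/148Z

The n-th cyclotomic polynomial Φ_3874(x) is the minimal polynomial of zeta_3874 over Q and has degree phi(3874) = 1776. So Q(zeta_3874) is a degree-1776 Galois extension with Galois group (Z/3874Z)^*. By CRT, (Z/3874Z)^* ≅ (Z/2Z)^* × (Z/13Z)^* × (Z/149Z)^*. Each prime-power unit group is (Z/2Z)^* ≅ trivial group (order 1); (Z/13Z)^* ≅ Z/12Z; (Z/149Z)^* ≅ Z/148Z. Hence Gal(Q(zeta_3874)/Q) ≅ Z/12Z × Z/148Z.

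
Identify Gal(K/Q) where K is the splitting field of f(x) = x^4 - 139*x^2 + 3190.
Gal(K/Q) = V_4 (Klein four-group, Z/2Z × Z/2Z)

f factors as (x^2 - 29)(x^2 - 110), so the splitting field is K = Q(sqrt(29), sqrt(110)). The elements 29, 110, 3190 are all non-squares in Q, so sqrt(29) and sqrt(110) generate independent quadratic extensions. Thus [K:Q] = 4 and Gal(K/Q) is generated by the two order-2 automorphisms sqrt(29) ↦ -sqrt(29) and sqrt(110) ↦ -sqrt(110), giving V_4.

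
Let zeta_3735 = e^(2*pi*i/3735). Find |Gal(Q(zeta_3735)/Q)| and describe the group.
|Gal(Q(zeta_3735)/Q)| = phi(3735) = 1968; group ≅ (Z/3735Z)^* ≅ Z/4Z × Z/6Z × Z/82Z

The n-th cyclotomic polynomial Φ_3735(x) is the minimal polynomial of zeta_3735 over Q and has degree phi(3735) = 1968. So Q(zeta_3735) is a degree-1968 Galois extension with Galois group (Z/3735Z)^*. By CRT, (Z/3735Z)^* ≅ (Z/9Z)^* × (Z/5Z)^* × (Z/83Z)^*. Each prime-power unit group is (Z/9Z)^* ≅ Z/6Z; (Z/5Z)^* ≅ Z/4Z; (Z/83Z)^* ≅ Z/82Z. Hence Gal(Q(zeta_3735)/Q) ≅ Z/4Z × Z/6Z × Z/82Z.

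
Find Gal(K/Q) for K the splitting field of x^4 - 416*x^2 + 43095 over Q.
Gal(K/Q) = V_4 (Klein four-group, Z/2Z × Z/2Z)

f factors as (x^2 - 221)(x^2 - 195), so the splitting field is K = Q(sqrt(221), sqrt(195)). The elements 221, 195, 43095 are all non-squares in Q, so sqrt(221) and sqrt(195) generate independent quadratic extensions. Thus [K:Q] = 4 and Gal(K/Q) is generated by the two order-2 automorphisms sqrt(221) ↦ -sqrt(221) and sqrt(195) ↦ -sqrt(195), giving V_4.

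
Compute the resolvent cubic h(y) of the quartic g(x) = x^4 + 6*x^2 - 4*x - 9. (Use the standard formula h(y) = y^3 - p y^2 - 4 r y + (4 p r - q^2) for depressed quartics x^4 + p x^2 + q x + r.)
h(y) = y^3 - 6*y^2 + 36*y - 232

Identify coefficients: p = 6, q = -4, r = -9.
Plug into h(y) = y^3 - p y^2 - 4 r y + (4 p r - q^2):
  h(y) = y^3 - (6) y^2 - 4*(-9) y + (4*(6)*(-9) - (-4)^2)
       = y^3 + (-6) y^2 + (36) y + (-232).
Simplifying: h(y) = y^3 - 6*y^2 + 36*y - 232.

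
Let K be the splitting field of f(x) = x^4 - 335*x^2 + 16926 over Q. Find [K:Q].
[K:Q] = 4

f factors as (x^2 - 273)(x^2 - 62); the splitting field is K = Q(sqrt(273), sqrt(62)). Since 273, 62, and 16926 are all non-squares in Q, the three subfields Q(sqrt(273)), Q(sqrt(62)), Q(sqrt(16926)) are distinct degree-2 extensions, so [K:Q] = 4 (Klein four Galois group).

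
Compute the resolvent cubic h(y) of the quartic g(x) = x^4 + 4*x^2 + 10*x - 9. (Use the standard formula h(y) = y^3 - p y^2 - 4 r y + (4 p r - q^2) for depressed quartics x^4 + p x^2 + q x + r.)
h(y) = y^3 - 4*y^2 + 36*y - 244

Identify coefficients: p = 4, q = 10, r = -9.
Plug into h(y) = y^3 - p y^2 - 4 r y + (4 p r - q^2):
  h(y) = y^3 - (4) y^2 - 4*(-9) y + (4*(4)*(-9) - (10)^2)
       = y^3 + (-4) y^2 + (36) y + (-244).
Simplifying: h(y) = y^3 - 4*y^2 + 36*y - 244.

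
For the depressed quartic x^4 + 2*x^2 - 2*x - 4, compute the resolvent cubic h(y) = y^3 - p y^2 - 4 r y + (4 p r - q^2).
h(y) = y^3 - 2*y^2 + 16*y - 36

Identify coefficients: p = 2, q = -2, r = -4.
Plug into h(y) = y^3 - p y^2 - 4 r y + (4 p r - q^2):
  h(y) = y^3 - (2) y^2 - 4*(-4) y + (4*(2)*(-4) - (-2)^2)
       = y^3 + (-2) y^2 + (16) y + (-36).
Simplifying: h(y) = y^3 - 2*y^2 + 16*y - 36.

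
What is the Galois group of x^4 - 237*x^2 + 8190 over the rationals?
Gal(K/Q) = V_4 (Klein four-group, Z/2Z × Z/2Z)

f factors as (x^2 - 42)(x^2 - 195), so the splitting field is K = Q(sqrt(42), sqrt(195)). The elements 42, 195, 8190 are all non-squares in Q, so sqrt(42) and sqrt(195) generate independent quadratic extensions. Thus [K:Q] = 4 and Gal(K/Q) is generated by the two order-2 automorphisms sqrt(42) ↦ -sqrt(42) and sqrt(195) ↦ -sqrt(195), giving V_4.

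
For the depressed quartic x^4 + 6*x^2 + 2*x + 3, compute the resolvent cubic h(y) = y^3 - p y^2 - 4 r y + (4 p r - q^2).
h(y) = y^3 - 6*y^2 - 12*y + 68

Identify coefficients: p = 6, q = 2, r = 3.
Plug into h(y) = y^3 - p y^2 - 4 r y + (4 p r - q^2):
  h(y) = y^3 - (6) y^2 - 4*(3) y + (4*(6)*(3) - (2)^2)
       = y^3 + (-6) y^2 + (-12) y + (68).
Simplifying: h(y) = y^3 - 6*y^2 - 12*y + 68.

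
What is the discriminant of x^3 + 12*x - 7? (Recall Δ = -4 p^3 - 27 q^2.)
Δ = -8235

For a depressed cubic x^3 + p x + q the discriminant is Δ = -4 p^3 - 27 q^2 = -4*(12)^3 - 27*(-7)^2 = -6912 - 1323 = -8235.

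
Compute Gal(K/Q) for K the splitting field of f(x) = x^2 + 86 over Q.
Gal(K/Q) = Z/2Z (cyclic of order 2)

x^2 + 86 is irreducible over Q since -86 is not a rational square. The splitting field Q(sqrt(-86)) has degree 2 over Q, and its unique nontrivial automorphism is sqrt(-86) ↦ -sqrt(-86). Hence Gal(Q(sqrt(-86))/Q) = Z/2Z.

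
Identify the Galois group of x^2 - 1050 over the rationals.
Gal(K/Q) = Z/2Z (cyclic of order 2)

x^2 - 1050 is irreducible over Q since 1050 is not a rational square. The splitting field Q(sqrt(1050)) has degree 2 over Q, and its unique nontrivial automorphism is sqrt(1050) ↦ -sqrt(1050). Hence Gal(Q(sqrt(1050))/Q) = Z/2Z.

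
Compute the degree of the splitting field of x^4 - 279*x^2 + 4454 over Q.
[K:Q] = 4

f factors as (x^2 - 17)(x^2 - 262); the splitting field is K = Q(sqrt(17), sqrt(262)). Since 17, 262, and 4454 are all non-squares in Q, the three subfields Q(sqrt(17)), Q(sqrt(262)), Q(sqrt(4454)) are distinct degree-2 extensions, so [K:Q] = 4 (Klein four Galois group).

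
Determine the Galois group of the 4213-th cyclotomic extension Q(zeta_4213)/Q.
|Gal(Q(zeta_4213)/Q)| = phi(4213) = 3820; group ≅ (Z/4213Z)^* ≅ Z/10Z × Z/382Z

The n-th cyclotomic polynomial Φ_4213(x) is the minimal polynomial of zeta_4213 over Q and has degree phi(4213) = 3820. So Q(zeta_4213) is a degree-3820 Galois extension with Galois group (Z/4213Z)^*. By CRT, (Z/4213Z)^* ≅ (Z/11Z)^* × (Z/383Z)^*. Each prime-power unit group is (Z/11Z)^* ≅ Z/10Z; (Z/383Z)^* ≅ Z/382Z. Hence Gal(Q(zeta_4213)/Q) ≅ Z/10Z × Z/382Z.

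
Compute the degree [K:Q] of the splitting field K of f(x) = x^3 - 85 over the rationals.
[K:Q] = 6

x^3 - 85 has one real root r = 85^(1/3) and two complex roots r*zeta_3, r*zeta_3^2 where zeta_3 = e^(2*pi*i/3). The splitting field is Q(r, zeta_3). [Q(r):Q] = 3 and [Q(zeta_3):Q] = 2 with gcd = 1, so [Q(r, zeta_3):Q] = 3 * 2 = 6.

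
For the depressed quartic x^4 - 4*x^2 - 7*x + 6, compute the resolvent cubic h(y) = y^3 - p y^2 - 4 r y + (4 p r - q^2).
h(y) = y^3 + 4*y^2 - 24*y - 145

Identify coefficients: p = -4, q = -7, r = 6.
Plug into h(y) = y^3 - p y^2 - 4 r y + (4 p r - q^2):
  h(y) = y^3 - (-4) y^2 - 4*(6) y + (4*(-4)*(6) - (-7)^2)
       = y^3 + (4) y^2 + (-24) y + (-145).
Simplifying: h(y) = y^3 + 4*y^2 - 24*y - 145.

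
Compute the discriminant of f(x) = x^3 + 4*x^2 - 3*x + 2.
Δ = -800

For x^3 + a x^2 + b x + c the discriminant is Δ = 18 a b c - 4 a^3 c + a^2 b^2 - 4 b^3 - 27 c^2.
Plug a = 4, b = -3, c = 2:
  18*(4)*(-3)*(2) - 4*(4)^3*(2) + (4)^2*(-3)^2 - 4*(-3)^3 - 27*(2)^2
  = -432 + (-512) + 144 + (108) + (-108)
  = -800.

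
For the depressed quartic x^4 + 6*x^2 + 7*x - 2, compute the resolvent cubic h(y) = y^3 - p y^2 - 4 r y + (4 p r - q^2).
h(y) = y^3 - 6*y^2 + 8*y - 97

Identify coefficients: p = 6, q = 7, r = -2.
Plug into h(y) = y^3 - p y^2 - 4 r y + (4 p r - q^2):
  h(y) = y^3 - (6) y^2 - 4*(-2) y + (4*(6)*(-2) - (7)^2)
       = y^3 + (-6) y^2 + (8) y + (-97).
Simplifying: h(y) = y^3 - 6*y^2 + 8*y - 97.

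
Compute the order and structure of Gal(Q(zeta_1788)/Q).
|Gal(Q(zeta_1788)/Q)| = phi(1788) = 592; group ≅ (Z/1788Z)^* ≅ Z/2Z × Z/2Z × Z/148Z

The n-th cyclotomic polynomial Φ_1788(x) is the minimal polynomial of zeta_1788 over Q and has degree phi(1788) = 592. So Q(zeta_1788) is a degree-592 Galois extension with Galois group (Z/1788Z)^*. By CRT, (Z/1788Z)^* ≅ (Z/4Z)^* × (Z/3Z)^* × (Z/149Z)^*. Each prime-power unit group is (Z/4Z)^* ≅ Z/2Z; (Z/3Z)^* ≅ Z/2Z; (Z/149Z)^* ≅ Z/148Z. Hence Gal(Q(zeta_1788)/Q) ≅ Z/2Z × Z/2Z × Z/148Z.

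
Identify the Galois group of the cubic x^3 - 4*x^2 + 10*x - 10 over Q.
Gal(K/Q) = S_3 (symmetric group of order 6)

Compute the discriminant of x^3 + (-4)*x^2 + (10)*x + (-10): Δ = -460. Since Δ is not a rational square, the Galois group is not contained in A_3; it must be the full S_3 (irreducibility of the cubic rules out anything smaller).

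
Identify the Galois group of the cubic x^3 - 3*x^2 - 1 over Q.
Gal(K/Q) = S_3 (symmetric group of order 6)

Compute the discriminant of x^3 + (-3)*x^2 + (0)*x + (-1): Δ = -135. Since Δ is not a rational square, the Galois group is not contained in A_3; it must be the full S_3 (irreducibility of the cubic rules out anything smaller).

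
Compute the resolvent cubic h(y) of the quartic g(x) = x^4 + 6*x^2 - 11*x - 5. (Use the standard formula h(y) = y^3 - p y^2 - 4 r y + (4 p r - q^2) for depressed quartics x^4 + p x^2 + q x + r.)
h(y) = y^3 - 6*y^2 + 20*y - 241

Identify coefficients: p = 6, q = -11, r = -5.
Plug into h(y) = y^3 - p y^2 - 4 r y + (4 p r - q^2):
  h(y) = y^3 - (6) y^2 - 4*(-5) y + (4*(6)*(-5) - (-11)^2)
       = y^3 + (-6) y^2 + (20) y + (-241).
Simplifying: h(y) = y^3 - 6*y^2 + 20*y - 241.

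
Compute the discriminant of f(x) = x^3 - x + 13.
Δ = -4559

For a depressed cubic x^3 + p x + q the discriminant is Δ = -4 p^3 - 27 q^2 = -4*(-1)^3 - 27*(13)^2 = 4 - 4563 = -4559.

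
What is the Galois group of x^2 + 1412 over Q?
Gal(K/Q) = Z/2Z (cyclic of order 2)

x^2 + 1412 is irreducible over Q since -1412 is not a rational square. The splitting field Q(sqrt(-1412)) has degree 2 over Q, and its unique nontrivial automorphism is sqrt(-1412) ↦ -sqrt(-1412). Hence Gal(Q(sqrt(-1412))/Q) = Z/2Z.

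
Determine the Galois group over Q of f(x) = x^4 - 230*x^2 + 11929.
Gal(K/Q) = V_4 (Klein four-group, Z/2Z × Z/2Z)

f factors as (x^2 - 79)(x^2 - 151), so the splitting field is K = Q(sqrt(79), sqrt(151)). The elements 79, 151, 11929 are all non-squares in Q, so sqrt(79) and sqrt(151) generate independent quadratic extensions. Thus [K:Q] = 4 and Gal(K/Q) is generated by the two order-2 automorphisms sqrt(79) ↦ -sqrt(79) and sqrt(151) ↦ -sqrt(151), giving V_4.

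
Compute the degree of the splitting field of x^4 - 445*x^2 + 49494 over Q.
[K:Q] = 4

f factors as (x^2 - 219)(x^2 - 226); the splitting field is K = Q(sqrt(219), sqrt(226)). Since 219, 226, and 49494 are all non-squares in Q, the three subfields Q(sqrt(219)), Q(sqrt(226)), Q(sqrt(49494)) are distinct degree-2 extensions, so [K:Q] = 4 (Klein four Galois group).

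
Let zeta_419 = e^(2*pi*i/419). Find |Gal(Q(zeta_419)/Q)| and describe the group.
|Gal(Q(zeta_419)/Q)| = phi(419) = 418; group ≅ (Z/419Z)^* ≅ Z/418Z

The n-th cyclotomic polynomial Φ_419(x) is the minimal polynomial of zeta_419 over Q and has degree phi(419) = 418. So Q(zeta_419) is a degree-418 Galois extension with Galois group (Z/419Z)^*. (Z/419Z)^* is cyclic since 419 is an odd prime power (or 4). Hence Gal(Q(zeta_419)/Q) ≅ Z/418Z.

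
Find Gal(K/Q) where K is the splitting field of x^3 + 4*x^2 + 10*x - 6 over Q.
Gal(K/Q) = S_3 (symmetric group of order 6)

Compute the discriminant of x^3 + (4)*x^2 + (10)*x + (-6): Δ = -6156. Since Δ is not a rational square, the Galois group is not contained in A_3; it must be the full S_3 (irreducibility of the cubic rules out anything smaller).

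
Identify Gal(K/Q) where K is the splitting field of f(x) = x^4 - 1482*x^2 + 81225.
Gal(K/Q) = Z/2Z (cyclic of order 2)

f factors as (x^2 - 1425)(x^2 - 57), so the splitting field is K = Q(sqrt(1425), sqrt(57)). The squarefree part of 1425 is 57 and the squarefree part of 57 is also 57, so sqrt(1425) and sqrt(57) are both rational multiples of sqrt(57). Hence Q(sqrt(1425)) = Q(sqrt(57)) = Q(sqrt(57)), and the splitting field collapses to a single degree-2 extension with Galois group Z/2Z.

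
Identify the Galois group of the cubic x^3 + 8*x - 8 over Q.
Gal(K/Q) = S_3 (symmetric group of order 6)

Compute the discriminant of x^3 + (0)*x^2 + (8)*x + (-8): Δ = -3776. Since Δ is not a rational square, the Galois group is not contained in A_3; it must be the full S_3 (irreducibility of the cubic rules out anything smaller).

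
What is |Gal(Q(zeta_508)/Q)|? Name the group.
|Gal(Q(zeta_508)/Q)| = phi(508) = 252; group ≅ (Z/508Z)^* ≅ Z/2Z × Z/126Z

The n-th cyclotomic polynomial Φ_508(x) is the minimal polynomial of zeta_508 over Q and has degree phi(508) = 252. So Q(zeta_508) is a degree-252 Galois extension with Galois group (Z/508Z)^*. By CRT, (Z/508Z)^* ≅ (Z/4Z)^* × (Z/127Z)^*. Each prime-power unit group is (Z/4Z)^* ≅ Z/2Z; (Z/127Z)^* ≅ Z/126Z. Hence Gal(Q(zeta_508)/Q) ≅ Z/2Z × Z/126Z.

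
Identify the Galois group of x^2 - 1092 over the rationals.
Gal(K/Q) = Z/2Z (cyclic of order 2)

x^2 - 1092 is irreducible over Q since 1092 is not a rational square. The splitting field Q(sqrt(1092)) has degree 2 over Q, and its unique nontrivial automorphism is sqrt(1092) ↦ -sqrt(1092). Hence Gal(Q(sqrt(1092))/Q) = Z/2Z.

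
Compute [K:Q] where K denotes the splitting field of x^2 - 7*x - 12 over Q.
[K:Q] = 2

The discriminant of x^2 + (-7)*x + (-12) is b^2 - 4c = 49 - (-48) = 97. Since 97 is not a perfect square in Q, the polynomial is irreducible over Q. Its two roots generate a degree-2 extension, so [K:Q] = 2.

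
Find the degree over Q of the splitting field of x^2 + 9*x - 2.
[K:Q] = 2

The discriminant of x^2 + (9)*x + (-2) is b^2 - 4c = 81 - (-8) = 89. Since 89 is not a perfect square in Q, the polynomial is irreducible over Q. Its two roots generate a degree-2 extension, so [K:Q] = 2.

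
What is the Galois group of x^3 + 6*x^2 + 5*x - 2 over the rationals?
Gal(K/Q) = S_3 (symmetric group of order 6)

Compute the discriminant of x^3 + (6)*x^2 + (5)*x + (-2): Δ = 940. Since Δ is not a rational square, the Galois group is not contained in A_3; it must be the full S_3 (irreducibility of the cubic rules out anything smaller).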